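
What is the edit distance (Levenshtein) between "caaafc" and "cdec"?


Computing edit distance: "caaafc" -> "cdec"
DP table:
           c    d    e    c
      0    1    2    3    4
  c   1    0    1    2    3
  a   2    1    1    2    3
  a   3    2    2    2    3
  a   4    3    3    3    3
  f   5    4    4    4    4
  c   6    5    5    5    4
Edit distance = dp[6][4] = 4

4


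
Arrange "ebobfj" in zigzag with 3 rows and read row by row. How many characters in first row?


Zigzag "ebobfj" into 3 rows:
Placing characters:
  'e' => row 0
  'b' => row 1
  'o' => row 2
  'b' => row 1
  'f' => row 0
  'j' => row 1
Rows:
  Row 0: "ef"
  Row 1: "bbj"
  Row 2: "o"
First row length: 2

2


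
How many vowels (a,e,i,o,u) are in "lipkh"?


Input: lipkh
Checking each character:
  'l' at position 0: consonant
  'i' at position 1: vowel (running total: 1)
  'p' at position 2: consonant
  'k' at position 3: consonant
  'h' at position 4: consonant
Total vowels: 1

1


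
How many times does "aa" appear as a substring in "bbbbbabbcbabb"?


Searching for "aa" in "bbbbbabbcbabb"
Scanning each position:
  Position 0: "bb" => no
  Position 1: "bb" => no
  Position 2: "bb" => no
  Position 3: "bb" => no
  Position 4: "ba" => no
  Position 5: "ab" => no
  Position 6: "bb" => no
  Position 7: "bc" => no
  Position 8: "cb" => no
  Position 9: "ba" => no
  Position 10: "ab" => no
  Position 11: "bb" => no
Total occurrences: 0

0


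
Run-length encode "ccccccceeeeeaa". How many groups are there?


Input: ccccccceeeeeaa
Scanning for consecutive runs:
  Group 1: 'c' x 7 (positions 0-6)
  Group 2: 'e' x 5 (positions 7-11)
  Group 3: 'a' x 2 (positions 12-13)
Total groups: 3

3


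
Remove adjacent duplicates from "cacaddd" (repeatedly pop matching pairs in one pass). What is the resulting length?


Input: cacaddd
Stack-based adjacent duplicate removal:
  Read 'c': push. Stack: c
  Read 'a': push. Stack: ca
  Read 'c': push. Stack: cac
  Read 'a': push. Stack: caca
  Read 'd': push. Stack: cacad
  Read 'd': matches stack top 'd' => pop. Stack: caca
  Read 'd': push. Stack: cacad
Final stack: "cacad" (length 5)

5


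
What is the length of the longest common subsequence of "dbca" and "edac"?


LCS of "dbca" and "edac"
DP table:
           e    d    a    c
      0    0    0    0    0
  d   0    0    1    1    1
  b   0    0    1    1    1
  c   0    0    1    1    2
  a   0    0    1    2    2
LCS length = dp[4][4] = 2

2


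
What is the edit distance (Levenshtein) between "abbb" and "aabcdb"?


Computing edit distance: "abbb" -> "aabcdb"
DP table:
           a    a    b    c    d    b
      0    1    2    3    4    5    6
  a   1    0    1    2    3    4    5
  b   2    1    1    1    2    3    4
  b   3    2    2    1    2    3    3
  b   4    3    3    2    2    3    3
Edit distance = dp[4][6] = 3

3


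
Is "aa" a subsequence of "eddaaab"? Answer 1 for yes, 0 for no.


Check if "aa" is a subsequence of "eddaaab"
Greedy scan:
  Position 0 ('e'): no match needed
  Position 1 ('d'): no match needed
  Position 2 ('d'): no match needed
  Position 3 ('a'): matches sub[0] = 'a'
  Position 4 ('a'): matches sub[1] = 'a'
  Position 5 ('a'): no match needed
  Position 6 ('b'): no match needed
All 2 characters matched => is a subsequence

1


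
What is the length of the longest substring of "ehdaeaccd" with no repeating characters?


Input: "ehdaeaccd"
Sliding window (track last position of each char):
  Position 0 ('e'): window [0,0] length 1 -- new best
  Position 1 ('h'): window [0,1] length 2 -- new best
  Position 2 ('d'): window [0,2] length 3 -- new best
  Position 3 ('a'): window [0,3] length 4 -- new best
  Position 4 ('e'): repeat (last at 0), move window start to 1
  Position 4 ('e'): window [1,4] length 4
  Position 5 ('a'): repeat (last at 3), move window start to 4
  Position 5 ('a'): window [4,5] length 2
  Position 6 ('c'): window [4,6] length 3
  Position 7 ('c'): repeat (last at 6), move window start to 7
  Position 7 ('c'): window [7,7] length 1
  Position 8 ('d'): window [7,8] length 2
Longest substring with no repeats: "ehda" with length 4

4


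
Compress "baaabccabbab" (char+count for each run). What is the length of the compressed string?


Input: baaabccabbab
Runs:
  'b' x 1 => "b1"
  'a' x 3 => "a3"
  'b' x 1 => "b1"
  'c' x 2 => "c2"
  'a' x 1 => "a1"
  'b' x 2 => "b2"
  'a' x 1 => "a1"
  'b' x 1 => "b1"
Compressed: "b1a3b1c2a1b2a1b1"
Compressed length: 16

16


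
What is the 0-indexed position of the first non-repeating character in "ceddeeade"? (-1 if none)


Input: ceddeeade
Character frequencies:
  'a': 1
  'c': 1
  'd': 3
  'e': 4
Scanning left to right for freq == 1:
  Position 0 ('c'): unique! => answer = 0

0


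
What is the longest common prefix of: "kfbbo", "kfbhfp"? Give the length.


Words: kfbbo, kfbhfp
  Position 0: all 'k' => match
  Position 1: all 'f' => match
  Position 2: all 'b' => match
  Position 3: ('b', 'h') => mismatch, stop
LCP = "kfb" (length 3)

3


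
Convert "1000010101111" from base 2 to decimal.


Input: "1000010101111" in base 2
Positional expansion:
  Digit '1' (value 1) x 2^12 = 4096
  Digit '0' (value 0) x 2^11 = 0
  Digit '0' (value 0) x 2^10 = 0
  Digit '0' (value 0) x 2^9 = 0
  Digit '0' (value 0) x 2^8 = 0
  Digit '1' (value 1) x 2^7 = 128
  Digit '0' (value 0) x 2^6 = 0
  Digit '1' (value 1) x 2^5 = 32
  Digit '0' (value 0) x 2^4 = 0
  Digit '1' (value 1) x 2^3 = 8
  Digit '1' (value 1) x 2^2 = 4
  Digit '1' (value 1) x 2^1 = 2
  Digit '1' (value 1) x 2^0 = 1
Sum = 4271

4271


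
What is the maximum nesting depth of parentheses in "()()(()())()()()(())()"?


Input: "()()(()())()()()(())()"
Tracking depth:
  Position 0 '(': depth becomes 1
  Position 1 ')': depth becomes 0
  Position 2 '(': depth becomes 1
  Position 3 ')': depth becomes 0
  Position 4 '(': depth becomes 1
  Position 5 '(': depth becomes 2
  Position 6 ')': depth becomes 1
  Position 7 '(': depth becomes 2
  Position 8 ')': depth becomes 1
  Position 9 ')': depth becomes 0
  Position 10 '(': depth becomes 1
  Position 11 ')': depth becomes 0
  Position 12 '(': depth becomes 1
  Position 13 ')': depth becomes 0
  Position 14 '(': depth becomes 1
  Position 15 ')': depth becomes 0
  Position 16 '(': depth becomes 1
  Position 17 '(': depth becomes 2
  Position 18 ')': depth becomes 1
  Position 19 ')': depth becomes 0
  Position 20 '(': depth becomes 1
  Position 21 ')': depth becomes 0
Maximum depth reached: 2

2


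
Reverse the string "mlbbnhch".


Input: mlbbnhch
Reading characters right to left:
  Position 7: 'h'
  Position 6: 'c'
  Position 5: 'h'
  Position 4: 'n'
  Position 3: 'b'
  Position 2: 'b'
  Position 1: 'l'
  Position 0: 'm'
Reversed: hchnbblm

hchnbblm


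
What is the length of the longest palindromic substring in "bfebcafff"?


Input: "bfebcafff"
Checking substrings for palindromes:
  [6:9] "fff" (len 3) => palindrome
  [6:8] "ff" (len 2) => palindrome
  [7:9] "ff" (len 2) => palindrome
Longest palindromic substring: "fff" with length 3

3


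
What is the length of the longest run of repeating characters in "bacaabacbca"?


Input: "bacaabacbca"
Scanning for longest run:
  Position 1 ('a'): new char, reset run to 1
  Position 2 ('c'): new char, reset run to 1
  Position 3 ('a'): new char, reset run to 1
  Position 4 ('a'): continues run of 'a', length=2
  Position 5 ('b'): new char, reset run to 1
  Position 6 ('a'): new char, reset run to 1
  Position 7 ('c'): new char, reset run to 1
  Position 8 ('b'): new char, reset run to 1
  Position 9 ('c'): new char, reset run to 1
  Position 10 ('a'): new char, reset run to 1
Longest run: 'a' with length 2

2


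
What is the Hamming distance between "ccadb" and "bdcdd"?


Comparing "ccadb" and "bdcdd" position by position:
  Position 0: 'c' vs 'b' => differ
  Position 1: 'c' vs 'd' => differ
  Position 2: 'a' vs 'c' => differ
  Position 3: 'd' vs 'd' => same
  Position 4: 'b' vs 'd' => differ
Total differences (Hamming distance): 4

4


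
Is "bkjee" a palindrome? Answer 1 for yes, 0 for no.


Input: bkjee
Reversed: eejkb
  Compare pos 0 ('b') with pos 4 ('e'): MISMATCH
  Compare pos 1 ('k') with pos 3 ('e'): MISMATCH
Result: not a palindrome

0


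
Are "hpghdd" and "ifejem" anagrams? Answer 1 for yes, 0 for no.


Strings: "hpghdd", "ifejem"
Sorted first:  ddghhp
Sorted second: eefijm
Differ at position 0: 'd' vs 'e' => not anagrams

0


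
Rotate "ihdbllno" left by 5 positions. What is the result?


Input: "ihdbllno", rotate left by 5
First 5 characters: "ihdbl"
Remaining characters: "lno"
Concatenate remaining + first: "lno" + "ihdbl" = "lnoihdbl"

lnoihdbl


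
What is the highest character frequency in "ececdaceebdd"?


Input: ececdaceebdd
Character counts:
  'a': 1
  'b': 1
  'c': 3
  'd': 3
  'e': 4
Maximum frequency: 4

4


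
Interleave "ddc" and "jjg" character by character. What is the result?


Interleaving "ddc" and "jjg":
  Position 0: 'd' from first, 'j' from second => "dj"
  Position 1: 'd' from first, 'j' from second => "dj"
  Position 2: 'c' from first, 'g' from second => "cg"
Result: djdjcg

djdjcg


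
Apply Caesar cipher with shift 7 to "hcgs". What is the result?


Caesar cipher: shift "hcgs" by 7
  'h' (pos 7) + 7 = pos 14 = 'o'
  'c' (pos 2) + 7 = pos 9 = 'j'
  'g' (pos 6) + 7 = pos 13 = 'n'
  's' (pos 18) + 7 = pos 25 = 'z'
Result: ojnz

ojnz


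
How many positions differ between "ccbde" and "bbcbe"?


Comparing "ccbde" and "bbcbe" position by position:
  Position 0: 'c' vs 'b' => DIFFER
  Position 1: 'c' vs 'b' => DIFFER
  Position 2: 'b' vs 'c' => DIFFER
  Position 3: 'd' vs 'b' => DIFFER
  Position 4: 'e' vs 'e' => same
Positions that differ: 4

4


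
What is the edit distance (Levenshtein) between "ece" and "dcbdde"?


Computing edit distance: "ece" -> "dcbdde"
DP table:
           d    c    b    d    d    e
      0    1    2    3    4    5    6
  e   1    1    2    3    4    5    5
  c   2    2    1    2    3    4    5
  e   3    3    2    2    3    4    4
Edit distance = dp[3][6] = 4

4


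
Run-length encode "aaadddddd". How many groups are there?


Input: aaadddddd
Scanning for consecutive runs:
  Group 1: 'a' x 3 (positions 0-2)
  Group 2: 'd' x 6 (positions 3-8)
Total groups: 2

2


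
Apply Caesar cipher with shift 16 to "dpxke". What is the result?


Caesar cipher: shift "dpxke" by 16
  'd' (pos 3) + 16 = pos 19 = 't'
  'p' (pos 15) + 16 = pos 5 = 'f'
  'x' (pos 23) + 16 = pos 13 = 'n'
  'k' (pos 10) + 16 = pos 0 = 'a'
  'e' (pos 4) + 16 = pos 20 = 'u'
Result: tfnau

tfnau


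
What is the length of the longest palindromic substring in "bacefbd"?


Input: "bacefbd"
Checking substrings for palindromes:
  No multi-char palindromic substrings found
Longest palindromic substring: "b" with length 1

1


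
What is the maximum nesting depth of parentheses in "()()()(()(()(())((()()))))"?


Input: "()()()(()(()(())((()()))))"
Tracking depth:
  Position 0 '(': depth becomes 1
  Position 1 ')': depth becomes 0
  Position 2 '(': depth becomes 1
  Position 3 ')': depth becomes 0
  Position 4 '(': depth becomes 1
  Position 5 ')': depth becomes 0
  Position 6 '(': depth becomes 1
  Position 7 '(': depth becomes 2
  Position 8 ')': depth becomes 1
  Position 9 '(': depth becomes 2
  Position 10 '(': depth becomes 3
  Position 11 ')': depth becomes 2
  Position 12 '(': depth becomes 3
  Position 13 '(': depth becomes 4
  Position 14 ')': depth becomes 3
  Position 15 ')': depth becomes 2
  Position 16 '(': depth becomes 3
  Position 17 '(': depth becomes 4
  Position 18 '(': depth becomes 5
  Position 19 ')': depth becomes 4
  Position 20 '(': depth becomes 5
  Position 21 ')': depth becomes 4
  Position 22 ')': depth becomes 3
  Position 23 ')': depth becomes 2
  Position 24 ')': depth becomes 1
  Position 25 ')': depth becomes 0
Maximum depth reached: 5

5


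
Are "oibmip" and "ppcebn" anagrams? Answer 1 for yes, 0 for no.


Strings: "oibmip", "ppcebn"
Sorted first:  biimop
Sorted second: bcenpp
Differ at position 1: 'i' vs 'c' => not anagrams

0


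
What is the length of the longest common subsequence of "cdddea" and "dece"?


LCS of "cdddea" and "dece"
DP table:
           d    e    c    e
      0    0    0    0    0
  c   0    0    0    1    1
  d   0    1    1    1    1
  d   0    1    1    1    1
  d   0    1    1    1    1
  e   0    1    2    2    2
  a   0    1    2    2    2
LCS length = dp[6][4] = 2

2


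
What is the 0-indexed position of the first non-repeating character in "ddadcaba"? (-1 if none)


Input: ddadcaba
Character frequencies:
  'a': 3
  'b': 1
  'c': 1
  'd': 3
Scanning left to right for freq == 1:
  Position 0 ('d'): freq=3, skip
  Position 1 ('d'): freq=3, skip
  Position 2 ('a'): freq=3, skip
  Position 3 ('d'): freq=3, skip
  Position 4 ('c'): unique! => answer = 4

4


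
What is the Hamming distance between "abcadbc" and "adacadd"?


Comparing "abcadbc" and "adacadd" position by position:
  Position 0: 'a' vs 'a' => same
  Position 1: 'b' vs 'd' => differ
  Position 2: 'c' vs 'a' => differ
  Position 3: 'a' vs 'c' => differ
  Position 4: 'd' vs 'a' => differ
  Position 5: 'b' vs 'd' => differ
  Position 6: 'c' vs 'd' => differ
Total differences (Hamming distance): 6

6


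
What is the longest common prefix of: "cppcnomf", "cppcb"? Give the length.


Words: cppcnomf, cppcb
  Position 0: all 'c' => match
  Position 1: all 'p' => match
  Position 2: all 'p' => match
  Position 3: all 'c' => match
  Position 4: ('n', 'b') => mismatch, stop
LCP = "cppc" (length 4)

4


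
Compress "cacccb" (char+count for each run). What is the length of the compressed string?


Input: cacccb
Runs:
  'c' x 1 => "c1"
  'a' x 1 => "a1"
  'c' x 3 => "c3"
  'b' x 1 => "b1"
Compressed: "c1a1c3b1"
Compressed length: 8

8


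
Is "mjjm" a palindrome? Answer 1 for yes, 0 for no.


Input: mjjm
Reversed: mjjm
  Compare pos 0 ('m') with pos 3 ('m'): match
  Compare pos 1 ('j') with pos 2 ('j'): match
Result: palindrome

1


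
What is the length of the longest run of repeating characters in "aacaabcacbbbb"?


Input: "aacaabcacbbbb"
Scanning for longest run:
  Position 1 ('a'): continues run of 'a', length=2
  Position 2 ('c'): new char, reset run to 1
  Position 3 ('a'): new char, reset run to 1
  Position 4 ('a'): continues run of 'a', length=2
  Position 5 ('b'): new char, reset run to 1
  Position 6 ('c'): new char, reset run to 1
  Position 7 ('a'): new char, reset run to 1
  Position 8 ('c'): new char, reset run to 1
  Position 9 ('b'): new char, reset run to 1
  Position 10 ('b'): continues run of 'b', length=2
  Position 11 ('b'): continues run of 'b', length=3
  Position 12 ('b'): continues run of 'b', length=4
Longest run: 'b' with length 4

4


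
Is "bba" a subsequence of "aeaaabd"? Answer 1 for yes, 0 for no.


Check if "bba" is a subsequence of "aeaaabd"
Greedy scan:
  Position 0 ('a'): no match needed
  Position 1 ('e'): no match needed
  Position 2 ('a'): no match needed
  Position 3 ('a'): no match needed
  Position 4 ('a'): no match needed
  Position 5 ('b'): matches sub[0] = 'b'
  Position 6 ('d'): no match needed
Only matched 1/3 characters => not a subsequence

0


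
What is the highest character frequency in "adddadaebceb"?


Input: adddadaebceb
Character counts:
  'a': 3
  'b': 2
  'c': 1
  'd': 4
  'e': 2
Maximum frequency: 4

4


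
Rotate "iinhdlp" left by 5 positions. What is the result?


Input: "iinhdlp", rotate left by 5
First 5 characters: "iinhd"
Remaining characters: "lp"
Concatenate remaining + first: "lp" + "iinhd" = "lpiinhd"

lpiinhd


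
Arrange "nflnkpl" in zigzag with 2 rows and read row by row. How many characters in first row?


Zigzag "nflnkpl" into 2 rows:
Placing characters:
  'n' => row 0
  'f' => row 1
  'l' => row 0
  'n' => row 1
  'k' => row 0
  'p' => row 1
  'l' => row 0
Rows:
  Row 0: "nlkl"
  Row 1: "fnp"
First row length: 4

4


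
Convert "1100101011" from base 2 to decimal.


Input: "1100101011" in base 2
Positional expansion:
  Digit '1' (value 1) x 2^9 = 512
  Digit '1' (value 1) x 2^8 = 256
  Digit '0' (value 0) x 2^7 = 0
  Digit '0' (value 0) x 2^6 = 0
  Digit '1' (value 1) x 2^5 = 32
  Digit '0' (value 0) x 2^4 = 0
  Digit '1' (value 1) x 2^3 = 8
  Digit '0' (value 0) x 2^2 = 0
  Digit '1' (value 1) x 2^1 = 2
  Digit '1' (value 1) x 2^0 = 1
Sum = 811

811


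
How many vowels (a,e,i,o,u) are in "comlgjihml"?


Input: comlgjihml
Checking each character:
  'c' at position 0: consonant
  'o' at position 1: vowel (running total: 1)
  'm' at position 2: consonant
  'l' at position 3: consonant
  'g' at position 4: consonant
  'j' at position 5: consonant
  'i' at position 6: vowel (running total: 2)
  'h' at position 7: consonant
  'm' at position 8: consonant
  'l' at position 9: consonant
Total vowels: 2

2


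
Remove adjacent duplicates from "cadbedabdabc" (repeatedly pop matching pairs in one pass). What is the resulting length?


Input: cadbedabdabc
Stack-based adjacent duplicate removal:
  Read 'c': push. Stack: c
  Read 'a': push. Stack: ca
  Read 'd': push. Stack: cad
  Read 'b': push. Stack: cadb
  Read 'e': push. Stack: cadbe
  Read 'd': push. Stack: cadbed
  Read 'a': push. Stack: cadbeda
  Read 'b': push. Stack: cadbedab
  Read 'd': push. Stack: cadbedabd
  Read 'a': push. Stack: cadbedabda
  Read 'b': push. Stack: cadbedabdab
  Read 'c': push. Stack: cadbedabdabc
Final stack: "cadbedabdabc" (length 12)

12


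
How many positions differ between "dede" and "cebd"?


Comparing "dede" and "cebd" position by position:
  Position 0: 'd' vs 'c' => DIFFER
  Position 1: 'e' vs 'e' => same
  Position 2: 'd' vs 'b' => DIFFER
  Position 3: 'e' vs 'd' => DIFFER
Positions that differ: 3

3


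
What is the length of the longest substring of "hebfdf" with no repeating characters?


Input: "hebfdf"
Sliding window (track last position of each char):
  Position 0 ('h'): window [0,0] length 1 -- new best
  Position 1 ('e'): window [0,1] length 2 -- new best
  Position 2 ('b'): window [0,2] length 3 -- new best
  Position 3 ('f'): window [0,3] length 4 -- new best
  Position 4 ('d'): window [0,4] length 5 -- new best
  Position 5 ('f'): repeat (last at 3), move window start to 4
  Position 5 ('f'): window [4,5] length 2
Longest substring with no repeats: "hebfd" with length 5

5


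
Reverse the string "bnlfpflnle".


Input: bnlfpflnle
Reading characters right to left:
  Position 9: 'e'
  Position 8: 'l'
  Position 7: 'n'
  Position 6: 'l'
  Position 5: 'f'
  Position 4: 'p'
  Position 3: 'f'
  Position 2: 'l'
  Position 1: 'n'
  Position 0: 'b'
Reversed: elnlfpflnb

elnlfpflnb


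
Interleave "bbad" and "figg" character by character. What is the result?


Interleaving "bbad" and "figg":
  Position 0: 'b' from first, 'f' from second => "bf"
  Position 1: 'b' from first, 'i' from second => "bi"
  Position 2: 'a' from first, 'g' from second => "ag"
  Position 3: 'd' from first, 'g' from second => "dg"
Result: bfbiagdg

bfbiagdg


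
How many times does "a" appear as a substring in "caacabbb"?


Searching for "a" in "caacabbb"
Scanning each position:
  Position 0: "c" => no
  Position 1: "a" => MATCH
  Position 2: "a" => MATCH
  Position 3: "c" => no
  Position 4: "a" => MATCH
  Position 5: "b" => no
  Position 6: "b" => no
  Position 7: "b" => no
Total occurrences: 3

3


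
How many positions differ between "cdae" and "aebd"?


Comparing "cdae" and "aebd" position by position:
  Position 0: 'c' vs 'a' => DIFFER
  Position 1: 'd' vs 'e' => DIFFER
  Position 2: 'a' vs 'b' => DIFFER
  Position 3: 'e' vs 'd' => DIFFER
Positions that differ: 4

4


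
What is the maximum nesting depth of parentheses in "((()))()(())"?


Input: "((()))()(())"
Tracking depth:
  Position 0 '(': depth becomes 1
  Position 1 '(': depth becomes 2
  Position 2 '(': depth becomes 3
  Position 3 ')': depth becomes 2
  Position 4 ')': depth becomes 1
  Position 5 ')': depth becomes 0
  Position 6 '(': depth becomes 1
  Position 7 ')': depth becomes 0
  Position 8 '(': depth becomes 1
  Position 9 '(': depth becomes 2
  Position 10 ')': depth becomes 1
  Position 11 ')': depth becomes 0
Maximum depth reached: 3

3


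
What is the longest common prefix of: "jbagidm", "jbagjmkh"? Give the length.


Words: jbagidm, jbagjmkh
  Position 0: all 'j' => match
  Position 1: all 'b' => match
  Position 2: all 'a' => match
  Position 3: all 'g' => match
  Position 4: ('i', 'j') => mismatch, stop
LCP = "jbag" (length 4)

4


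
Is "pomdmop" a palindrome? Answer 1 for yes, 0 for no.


Input: pomdmop
Reversed: pomdmop
  Compare pos 0 ('p') with pos 6 ('p'): match
  Compare pos 1 ('o') with pos 5 ('o'): match
  Compare pos 2 ('m') with pos 4 ('m'): match
Result: palindrome

1


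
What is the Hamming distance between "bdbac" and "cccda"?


Comparing "bdbac" and "cccda" position by position:
  Position 0: 'b' vs 'c' => differ
  Position 1: 'd' vs 'c' => differ
  Position 2: 'b' vs 'c' => differ
  Position 3: 'a' vs 'd' => differ
  Position 4: 'c' vs 'a' => differ
Total differences (Hamming distance): 5

5


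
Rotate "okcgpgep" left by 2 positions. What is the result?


Input: "okcgpgep", rotate left by 2
First 2 characters: "ok"
Remaining characters: "cgpgep"
Concatenate remaining + first: "cgpgep" + "ok" = "cgpgepok"

cgpgepok


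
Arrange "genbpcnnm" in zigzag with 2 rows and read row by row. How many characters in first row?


Zigzag "genbpcnnm" into 2 rows:
Placing characters:
  'g' => row 0
  'e' => row 1
  'n' => row 0
  'b' => row 1
  'p' => row 0
  'c' => row 1
  'n' => row 0
  'n' => row 1
  'm' => row 0
Rows:
  Row 0: "gnpnm"
  Row 1: "ebcn"
First row length: 5

5


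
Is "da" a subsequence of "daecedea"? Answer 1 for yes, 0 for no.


Check if "da" is a subsequence of "daecedea"
Greedy scan:
  Position 0 ('d'): matches sub[0] = 'd'
  Position 1 ('a'): matches sub[1] = 'a'
  Position 2 ('e'): no match needed
  Position 3 ('c'): no match needed
  Position 4 ('e'): no match needed
  Position 5 ('d'): no match needed
  Position 6 ('e'): no match needed
  Position 7 ('a'): no match needed
All 2 characters matched => is a subsequence

1


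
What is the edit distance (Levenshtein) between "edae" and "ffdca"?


Computing edit distance: "edae" -> "ffdca"
DP table:
           f    f    d    c    a
      0    1    2    3    4    5
  e   1    1    2    3    4    5
  d   2    2    2    2    3    4
  a   3    3    3    3    3    3
  e   4    4    4    4    4    4
Edit distance = dp[4][5] = 4

4


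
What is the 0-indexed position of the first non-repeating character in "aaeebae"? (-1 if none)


Input: aaeebae
Character frequencies:
  'a': 3
  'b': 1
  'e': 3
Scanning left to right for freq == 1:
  Position 0 ('a'): freq=3, skip
  Position 1 ('a'): freq=3, skip
  Position 2 ('e'): freq=3, skip
  Position 3 ('e'): freq=3, skip
  Position 4 ('b'): unique! => answer = 4

4


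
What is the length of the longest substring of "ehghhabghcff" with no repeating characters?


Input: "ehghhabghcff"
Sliding window (track last position of each char):
  Position 0 ('e'): window [0,0] length 1 -- new best
  Position 1 ('h'): window [0,1] length 2 -- new best
  Position 2 ('g'): window [0,2] length 3 -- new best
  Position 3 ('h'): repeat (last at 1), move window start to 2
  Position 3 ('h'): window [2,3] length 2
  Position 4 ('h'): repeat (last at 3), move window start to 4
  Position 4 ('h'): window [4,4] length 1
  Position 5 ('a'): window [4,5] length 2
  Position 6 ('b'): window [4,6] length 3
  Position 7 ('g'): window [4,7] length 4 -- new best
  Position 8 ('h'): repeat (last at 4), move window start to 5
  Position 8 ('h'): window [5,8] length 4
  Position 9 ('c'): window [5,9] length 5 -- new best
  Position 10 ('f'): window [5,10] length 6 -- new best
  Position 11 ('f'): repeat (last at 10), move window start to 11
  Position 11 ('f'): window [11,11] length 1
Longest substring with no repeats: "abghcf" with length 6

6


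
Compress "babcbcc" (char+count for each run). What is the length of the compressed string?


Input: babcbcc
Runs:
  'b' x 1 => "b1"
  'a' x 1 => "a1"
  'b' x 1 => "b1"
  'c' x 1 => "c1"
  'b' x 1 => "b1"
  'c' x 2 => "c2"
Compressed: "b1a1b1c1b1c2"
Compressed length: 12

12


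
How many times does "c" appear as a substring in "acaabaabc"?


Searching for "c" in "acaabaabc"
Scanning each position:
  Position 0: "a" => no
  Position 1: "c" => MATCH
  Position 2: "a" => no
  Position 3: "a" => no
  Position 4: "b" => no
  Position 5: "a" => no
  Position 6: "a" => no
  Position 7: "b" => no
  Position 8: "c" => MATCH
Total occurrences: 2

2


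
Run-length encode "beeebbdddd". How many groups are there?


Input: beeebbdddd
Scanning for consecutive runs:
  Group 1: 'b' x 1 (positions 0-0)
  Group 2: 'e' x 3 (positions 1-3)
  Group 3: 'b' x 2 (positions 4-5)
  Group 4: 'd' x 4 (positions 6-9)
Total groups: 4

4


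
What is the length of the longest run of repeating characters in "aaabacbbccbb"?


Input: "aaabacbbccbb"
Scanning for longest run:
  Position 1 ('a'): continues run of 'a', length=2
  Position 2 ('a'): continues run of 'a', length=3
  Position 3 ('b'): new char, reset run to 1
  Position 4 ('a'): new char, reset run to 1
  Position 5 ('c'): new char, reset run to 1
  Position 6 ('b'): new char, reset run to 1
  Position 7 ('b'): continues run of 'b', length=2
  Position 8 ('c'): new char, reset run to 1
  Position 9 ('c'): continues run of 'c', length=2
  Position 10 ('b'): new char, reset run to 1
  Position 11 ('b'): continues run of 'b', length=2
Longest run: 'a' with length 3

3


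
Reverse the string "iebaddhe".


Input: iebaddhe
Reading characters right to left:
  Position 7: 'e'
  Position 6: 'h'
  Position 5: 'd'
  Position 4: 'd'
  Position 3: 'a'
  Position 2: 'b'
  Position 1: 'e'
  Position 0: 'i'
Reversed: ehddabei

ehddabei


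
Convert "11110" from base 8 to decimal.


Input: "11110" in base 8
Positional expansion:
  Digit '1' (value 1) x 8^4 = 4096
  Digit '1' (value 1) x 8^3 = 512
  Digit '1' (value 1) x 8^2 = 64
  Digit '1' (value 1) x 8^1 = 8
  Digit '0' (value 0) x 8^0 = 0
Sum = 4680

4680


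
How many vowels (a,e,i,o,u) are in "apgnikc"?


Input: apgnikc
Checking each character:
  'a' at position 0: vowel (running total: 1)
  'p' at position 1: consonant
  'g' at position 2: consonant
  'n' at position 3: consonant
  'i' at position 4: vowel (running total: 2)
  'k' at position 5: consonant
  'c' at position 6: consonant
Total vowels: 2

2


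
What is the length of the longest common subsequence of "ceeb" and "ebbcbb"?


LCS of "ceeb" and "ebbcbb"
DP table:
           e    b    b    c    b    b
      0    0    0    0    0    0    0
  c   0    0    0    0    1    1    1
  e   0    1    1    1    1    1    1
  e   0    1    1    1    1    1    1
  b   0    1    2    2    2    2    2
LCS length = dp[4][6] = 2

2


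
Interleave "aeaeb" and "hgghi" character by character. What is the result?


Interleaving "aeaeb" and "hgghi":
  Position 0: 'a' from first, 'h' from second => "ah"
  Position 1: 'e' from first, 'g' from second => "eg"
  Position 2: 'a' from first, 'g' from second => "ag"
  Position 3: 'e' from first, 'h' from second => "eh"
  Position 4: 'b' from first, 'i' from second => "bi"
Result: ahegagehbi

ahegagehbi


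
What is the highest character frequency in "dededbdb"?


Input: dededbdb
Character counts:
  'b': 2
  'd': 4
  'e': 2
Maximum frequency: 4

4


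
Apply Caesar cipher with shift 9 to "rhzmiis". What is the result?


Caesar cipher: shift "rhzmiis" by 9
  'r' (pos 17) + 9 = pos 0 = 'a'
  'h' (pos 7) + 9 = pos 16 = 'q'
  'z' (pos 25) + 9 = pos 8 = 'i'
  'm' (pos 12) + 9 = pos 21 = 'v'
  'i' (pos 8) + 9 = pos 17 = 'r'
  'i' (pos 8) + 9 = pos 17 = 'r'
  's' (pos 18) + 9 = pos 1 = 'b'
Result: aqivrrb

aqivrrb


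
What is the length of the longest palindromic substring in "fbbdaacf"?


Input: "fbbdaacf"
Checking substrings for palindromes:
  [1:3] "bb" (len 2) => palindrome
  [4:6] "aa" (len 2) => palindrome
Longest palindromic substring: "bb" with length 2

2


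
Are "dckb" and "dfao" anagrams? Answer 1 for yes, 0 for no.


Strings: "dckb", "dfao"
Sorted first:  bcdk
Sorted second: adfo
Differ at position 0: 'b' vs 'a' => not anagrams

0


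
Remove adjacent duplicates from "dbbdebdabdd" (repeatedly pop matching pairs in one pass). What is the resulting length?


Input: dbbdebdabdd
Stack-based adjacent duplicate removal:
  Read 'd': push. Stack: d
  Read 'b': push. Stack: db
  Read 'b': matches stack top 'b' => pop. Stack: d
  Read 'd': matches stack top 'd' => pop. Stack: (empty)
  Read 'e': push. Stack: e
  Read 'b': push. Stack: eb
  Read 'd': push. Stack: ebd
  Read 'a': push. Stack: ebda
  Read 'b': push. Stack: ebdab
  Read 'd': push. Stack: ebdabd
  Read 'd': matches stack top 'd' => pop. Stack: ebdab
Final stack: "ebdab" (length 5)

5


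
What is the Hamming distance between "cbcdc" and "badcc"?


Comparing "cbcdc" and "badcc" position by position:
  Position 0: 'c' vs 'b' => differ
  Position 1: 'b' vs 'a' => differ
  Position 2: 'c' vs 'd' => differ
  Position 3: 'd' vs 'c' => differ
  Position 4: 'c' vs 'c' => same
Total differences (Hamming distance): 4

4


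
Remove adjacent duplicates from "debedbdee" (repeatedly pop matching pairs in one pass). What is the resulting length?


Input: debedbdee
Stack-based adjacent duplicate removal:
  Read 'd': push. Stack: d
  Read 'e': push. Stack: de
  Read 'b': push. Stack: deb
  Read 'e': push. Stack: debe
  Read 'd': push. Stack: debed
  Read 'b': push. Stack: debedb
  Read 'd': push. Stack: debedbd
  Read 'e': push. Stack: debedbde
  Read 'e': matches stack top 'e' => pop. Stack: debedbd
Final stack: "debedbd" (length 7)

7


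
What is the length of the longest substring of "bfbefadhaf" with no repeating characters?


Input: "bfbefadhaf"
Sliding window (track last position of each char):
  Position 0 ('b'): window [0,0] length 1 -- new best
  Position 1 ('f'): window [0,1] length 2 -- new best
  Position 2 ('b'): repeat (last at 0), move window start to 1
  Position 2 ('b'): window [1,2] length 2
  Position 3 ('e'): window [1,3] length 3 -- new best
  Position 4 ('f'): repeat (last at 1), move window start to 2
  Position 4 ('f'): window [2,4] length 3
  Position 5 ('a'): window [2,5] length 4 -- new best
  Position 6 ('d'): window [2,6] length 5 -- new best
  Position 7 ('h'): window [2,7] length 6 -- new best
  Position 8 ('a'): repeat (last at 5), move window start to 6
  Position 8 ('a'): window [6,8] length 3
  Position 9 ('f'): window [6,9] length 4
Longest substring with no repeats: "befadh" with length 6

6


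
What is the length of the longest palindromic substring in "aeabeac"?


Input: "aeabeac"
Checking substrings for palindromes:
  [0:3] "aea" (len 3) => palindrome
Longest palindromic substring: "aea" with length 3

3


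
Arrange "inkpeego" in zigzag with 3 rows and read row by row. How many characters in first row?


Zigzag "inkpeego" into 3 rows:
Placing characters:
  'i' => row 0
  'n' => row 1
  'k' => row 2
  'p' => row 1
  'e' => row 0
  'e' => row 1
  'g' => row 2
  'o' => row 1
Rows:
  Row 0: "ie"
  Row 1: "npeo"
  Row 2: "kg"
First row length: 2

2


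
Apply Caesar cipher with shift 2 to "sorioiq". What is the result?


Caesar cipher: shift "sorioiq" by 2
  's' (pos 18) + 2 = pos 20 = 'u'
  'o' (pos 14) + 2 = pos 16 = 'q'
  'r' (pos 17) + 2 = pos 19 = 't'
  'i' (pos 8) + 2 = pos 10 = 'k'
  'o' (pos 14) + 2 = pos 16 = 'q'
  'i' (pos 8) + 2 = pos 10 = 'k'
  'q' (pos 16) + 2 = pos 18 = 's'
Result: uqtkqks

uqtkqks


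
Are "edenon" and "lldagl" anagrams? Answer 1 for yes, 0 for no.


Strings: "edenon", "lldagl"
Sorted first:  deenno
Sorted second: adglll
Differ at position 0: 'd' vs 'a' => not anagrams

0


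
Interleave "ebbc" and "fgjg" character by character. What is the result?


Interleaving "ebbc" and "fgjg":
  Position 0: 'e' from first, 'f' from second => "ef"
  Position 1: 'b' from first, 'g' from second => "bg"
  Position 2: 'b' from first, 'j' from second => "bj"
  Position 3: 'c' from first, 'g' from second => "cg"
Result: efbgbjcg

efbgbjcg


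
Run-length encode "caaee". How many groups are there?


Input: caaee
Scanning for consecutive runs:
  Group 1: 'c' x 1 (positions 0-0)
  Group 2: 'a' x 2 (positions 1-2)
  Group 3: 'e' x 2 (positions 3-4)
Total groups: 3

3


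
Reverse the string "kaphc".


Input: kaphc
Reading characters right to left:
  Position 4: 'c'
  Position 3: 'h'
  Position 2: 'p'
  Position 1: 'a'
  Position 0: 'k'
Reversed: chpak

chpak


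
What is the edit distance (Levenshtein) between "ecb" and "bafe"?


Computing edit distance: "ecb" -> "bafe"
DP table:
           b    a    f    e
      0    1    2    3    4
  e   1    1    2    3    3
  c   2    2    2    3    4
  b   3    2    3    3    4
Edit distance = dp[3][4] = 4

4


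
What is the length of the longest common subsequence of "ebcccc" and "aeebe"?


LCS of "ebcccc" and "aeebe"
DP table:
           a    e    e    b    e
      0    0    0    0    0    0
  e   0    0    1    1    1    1
  b   0    0    1    1    2    2
  c   0    0    1    1    2    2
  c   0    0    1    1    2    2
  c   0    0    1    1    2    2
  c   0    0    1    1    2    2
LCS length = dp[6][5] = 2

2


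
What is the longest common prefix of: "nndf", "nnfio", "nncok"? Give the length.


Words: nndf, nnfio, nncok
  Position 0: all 'n' => match
  Position 1: all 'n' => match
  Position 2: ('d', 'f', 'c') => mismatch, stop
LCP = "nn" (length 2)

2


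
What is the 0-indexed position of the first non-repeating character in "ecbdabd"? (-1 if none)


Input: ecbdabd
Character frequencies:
  'a': 1
  'b': 2
  'c': 1
  'd': 2
  'e': 1
Scanning left to right for freq == 1:
  Position 0 ('e'): unique! => answer = 0

0


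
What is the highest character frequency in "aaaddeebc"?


Input: aaaddeebc
Character counts:
  'a': 3
  'b': 1
  'c': 1
  'd': 2
  'e': 2
Maximum frequency: 3

3


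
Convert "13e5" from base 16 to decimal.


Input: "13e5" in base 16
Positional expansion:
  Digit '1' (value 1) x 16^3 = 4096
  Digit '3' (value 3) x 16^2 = 768
  Digit 'e' (value 14) x 16^1 = 224
  Digit '5' (value 5) x 16^0 = 5
Sum = 5093

5093


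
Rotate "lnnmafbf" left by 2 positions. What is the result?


Input: "lnnmafbf", rotate left by 2
First 2 characters: "ln"
Remaining characters: "nmafbf"
Concatenate remaining + first: "nmafbf" + "ln" = "nmafbfln"

nmafbfln


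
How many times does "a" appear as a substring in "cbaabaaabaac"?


Searching for "a" in "cbaabaaabaac"
Scanning each position:
  Position 0: "c" => no
  Position 1: "b" => no
  Position 2: "a" => MATCH
  Position 3: "a" => MATCH
  Position 4: "b" => no
  Position 5: "a" => MATCH
  Position 6: "a" => MATCH
  Position 7: "a" => MATCH
  Position 8: "b" => no
  Position 9: "a" => MATCH
  Position 10: "a" => MATCH
  Position 11: "c" => no
Total occurrences: 7

7


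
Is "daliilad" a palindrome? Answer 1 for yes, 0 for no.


Input: daliilad
Reversed: daliilad
  Compare pos 0 ('d') with pos 7 ('d'): match
  Compare pos 1 ('a') with pos 6 ('a'): match
  Compare pos 2 ('l') with pos 5 ('l'): match
  Compare pos 3 ('i') with pos 4 ('i'): match
Result: palindrome

1


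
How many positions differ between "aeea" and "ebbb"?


Comparing "aeea" and "ebbb" position by position:
  Position 0: 'a' vs 'e' => DIFFER
  Position 1: 'e' vs 'b' => DIFFER
  Position 2: 'e' vs 'b' => DIFFER
  Position 3: 'a' vs 'b' => DIFFER
Positions that differ: 4

4


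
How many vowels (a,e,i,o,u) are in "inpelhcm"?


Input: inpelhcm
Checking each character:
  'i' at position 0: vowel (running total: 1)
  'n' at position 1: consonant
  'p' at position 2: consonant
  'e' at position 3: vowel (running total: 2)
  'l' at position 4: consonant
  'h' at position 5: consonant
  'c' at position 6: consonant
  'm' at position 7: consonant
Total vowels: 2

2


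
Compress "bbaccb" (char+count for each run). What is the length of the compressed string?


Input: bbaccb
Runs:
  'b' x 2 => "b2"
  'a' x 1 => "a1"
  'c' x 2 => "c2"
  'b' x 1 => "b1"
Compressed: "b2a1c2b1"
Compressed length: 8

8


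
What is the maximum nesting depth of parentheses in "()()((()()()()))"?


Input: "()()((()()()()))"
Tracking depth:
  Position 0 '(': depth becomes 1
  Position 1 ')': depth becomes 0
  Position 2 '(': depth becomes 1
  Position 3 ')': depth becomes 0
  Position 4 '(': depth becomes 1
  Position 5 '(': depth becomes 2
  Position 6 '(': depth becomes 3
  Position 7 ')': depth becomes 2
  Position 8 '(': depth becomes 3
  Position 9 ')': depth becomes 2
  Position 10 '(': depth becomes 3
  Position 11 ')': depth becomes 2
  Position 12 '(': depth becomes 3
  Position 13 ')': depth becomes 2
  Position 14 ')': depth becomes 1
  Position 15 ')': depth becomes 0
Maximum depth reached: 3

3


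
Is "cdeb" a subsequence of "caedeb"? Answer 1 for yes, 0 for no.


Check if "cdeb" is a subsequence of "caedeb"
Greedy scan:
  Position 0 ('c'): matches sub[0] = 'c'
  Position 1 ('a'): no match needed
  Position 2 ('e'): no match needed
  Position 3 ('d'): matches sub[1] = 'd'
  Position 4 ('e'): matches sub[2] = 'e'
  Position 5 ('b'): matches sub[3] = 'b'
All 4 characters matched => is a subsequence

1


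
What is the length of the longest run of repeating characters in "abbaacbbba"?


Input: "abbaacbbba"
Scanning for longest run:
  Position 1 ('b'): new char, reset run to 1
  Position 2 ('b'): continues run of 'b', length=2
  Position 3 ('a'): new char, reset run to 1
  Position 4 ('a'): continues run of 'a', length=2
  Position 5 ('c'): new char, reset run to 1
  Position 6 ('b'): new char, reset run to 1
  Position 7 ('b'): continues run of 'b', length=2
  Position 8 ('b'): continues run of 'b', length=3
  Position 9 ('a'): new char, reset run to 1
Longest run: 'b' with length 3

3


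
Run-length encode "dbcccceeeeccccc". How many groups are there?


Input: dbcccceeeeccccc
Scanning for consecutive runs:
  Group 1: 'd' x 1 (positions 0-0)
  Group 2: 'b' x 1 (positions 1-1)
  Group 3: 'c' x 4 (positions 2-5)
  Group 4: 'e' x 4 (positions 6-9)
  Group 5: 'c' x 5 (positions 10-14)
Total groups: 5

5


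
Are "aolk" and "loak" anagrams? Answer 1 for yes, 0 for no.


Strings: "aolk", "loak"
Sorted first:  aklo
Sorted second: aklo
Sorted forms match => anagrams

1


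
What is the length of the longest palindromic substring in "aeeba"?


Input: "aeeba"
Checking substrings for palindromes:
  [1:3] "ee" (len 2) => palindrome
Longest palindromic substring: "ee" with length 2

2


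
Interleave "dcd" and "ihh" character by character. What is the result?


Interleaving "dcd" and "ihh":
  Position 0: 'd' from first, 'i' from second => "di"
  Position 1: 'c' from first, 'h' from second => "ch"
  Position 2: 'd' from first, 'h' from second => "dh"
Result: dichdh

dichdh


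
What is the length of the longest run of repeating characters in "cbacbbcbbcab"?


Input: "cbacbbcbbcab"
Scanning for longest run:
  Position 1 ('b'): new char, reset run to 1
  Position 2 ('a'): new char, reset run to 1
  Position 3 ('c'): new char, reset run to 1
  Position 4 ('b'): new char, reset run to 1
  Position 5 ('b'): continues run of 'b', length=2
  Position 6 ('c'): new char, reset run to 1
  Position 7 ('b'): new char, reset run to 1
  Position 8 ('b'): continues run of 'b', length=2
  Position 9 ('c'): new char, reset run to 1
  Position 10 ('a'): new char, reset run to 1
  Position 11 ('b'): new char, reset run to 1
Longest run: 'b' with length 2

2


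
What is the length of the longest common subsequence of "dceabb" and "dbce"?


LCS of "dceabb" and "dbce"
DP table:
           d    b    c    e
      0    0    0    0    0
  d   0    1    1    1    1
  c   0    1    1    2    2
  e   0    1    1    2    3
  a   0    1    1    2    3
  b   0    1    2    2    3
  b   0    1    2    2    3
LCS length = dp[6][4] = 3

3
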